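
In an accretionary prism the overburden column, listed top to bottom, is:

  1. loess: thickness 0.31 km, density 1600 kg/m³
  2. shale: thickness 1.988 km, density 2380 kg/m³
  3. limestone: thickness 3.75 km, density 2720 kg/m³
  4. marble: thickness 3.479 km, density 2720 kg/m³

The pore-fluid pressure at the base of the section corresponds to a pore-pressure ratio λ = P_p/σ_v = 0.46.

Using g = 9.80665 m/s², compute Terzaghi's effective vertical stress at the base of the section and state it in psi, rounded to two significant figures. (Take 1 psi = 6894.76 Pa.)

19000 psi

Overburden (lithostatic) stress σ_v:
loess: 1600 kg/m³ × 9.80665 m/s² × 310 m = 4.864×10^6 Pa = 4.864 MPa
shale: 2380 kg/m³ × 9.80665 m/s² × 1988 m = 4.640×10^7 Pa = 46.40 MPa
limestone: 2720 kg/m³ × 9.80665 m/s² × 3750 m = 1.000×10^8 Pa = 100.0 MPa
marble: 2720 kg/m³ × 9.80665 m/s² × 3479 m = 9.280×10^7 Pa = 92.80 MPa
Total = 4.864 + 46.40 + 100.0 + 92.80 = 244.09 MPa
Pore pressure P_p = λ·σ_v = 0.46 × 244.1 MPa = 112.3 MPa
Effective stress σ' = σ_v − P_p = 244.1 − 112.3 = 131.81 MPa = 19117 psi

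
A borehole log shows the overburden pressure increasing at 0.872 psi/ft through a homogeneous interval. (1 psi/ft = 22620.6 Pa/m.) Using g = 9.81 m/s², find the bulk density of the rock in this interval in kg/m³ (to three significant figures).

2010 kg/m³

ρ = (dP/dz)/g = 0.872 psi/ft / 9.81 m/s² = 19725 Pa/m / 9.81 m/s² = 2010.7 kg/m³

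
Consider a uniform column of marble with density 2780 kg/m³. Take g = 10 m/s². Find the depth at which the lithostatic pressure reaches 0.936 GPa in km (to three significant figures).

33.7 km

h = P/(ρg) = 0.936 GPa / (2780 kg/m³ × 10 m/s²) = 9.360×10^8 Pa / 27800 Pa/m = 33669 m
= 33.669 km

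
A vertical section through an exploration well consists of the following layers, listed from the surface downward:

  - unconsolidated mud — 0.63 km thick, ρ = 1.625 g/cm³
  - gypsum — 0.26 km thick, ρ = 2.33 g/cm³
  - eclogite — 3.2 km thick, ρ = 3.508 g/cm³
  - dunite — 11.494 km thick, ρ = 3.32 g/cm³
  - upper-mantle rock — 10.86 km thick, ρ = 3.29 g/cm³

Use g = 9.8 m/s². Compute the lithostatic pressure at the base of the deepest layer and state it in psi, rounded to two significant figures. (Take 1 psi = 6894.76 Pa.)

120000 psi

unconsolidated mud: 1625 kg/m³ × 9.8 m/s² × 630 m = 1.003×10^7 Pa = 1455 psi
gypsum: 2330 kg/m³ × 9.8 m/s² × 260 m = 5.937×10^6 Pa = 861.1 psi
eclogite: 3508 kg/m³ × 9.8 m/s² × 3200 m = 1.100×10^8 Pa = 15956 psi
dunite: 3320 kg/m³ × 9.8 m/s² × 11494 m = 3.740×10^8 Pa = 54240 psi
upper-mantle rock: 3290 kg/m³ × 9.8 m/s² × 10860 m = 3.501×10^8 Pa = 50785 psi
Total = 1455 + 861.1 + 15956 + 54240 + 50785 = 1.2330×10^5 psi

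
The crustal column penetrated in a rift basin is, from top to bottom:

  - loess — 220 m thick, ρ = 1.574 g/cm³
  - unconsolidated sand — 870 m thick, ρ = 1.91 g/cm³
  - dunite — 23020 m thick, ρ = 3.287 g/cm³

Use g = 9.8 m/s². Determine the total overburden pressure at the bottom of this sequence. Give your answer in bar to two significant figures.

7600 bar

loess: 1574 kg/m³ × 9.8 m/s² × 220 m = 3.394×10^6 Pa = 33.94 bar
unconsolidated sand: 1910 kg/m³ × 9.8 m/s² × 870 m = 1.628×10^7 Pa = 162.8 bar
dunite: 3287 kg/m³ × 9.8 m/s² × 23020 m = 7.415×10^8 Pa = 7415 bar
Total = 33.94 + 162.8 + 7415 = 7612.1 bar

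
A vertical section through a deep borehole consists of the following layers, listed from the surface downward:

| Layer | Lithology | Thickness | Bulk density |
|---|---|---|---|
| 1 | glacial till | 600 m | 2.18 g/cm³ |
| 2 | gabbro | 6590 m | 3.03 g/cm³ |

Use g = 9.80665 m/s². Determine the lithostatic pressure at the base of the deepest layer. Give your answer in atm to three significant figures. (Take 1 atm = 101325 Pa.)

glacial till: 2180 kg/m³ × 9.80665 m/s² × 600 m = 1.283×10^7 Pa = 126.6 atm
gabbro: 3030 kg/m³ × 9.80665 m/s² × 6590 m = 1.958×10^8 Pa = 1933 atm
Total = 126.6 + 1933 = 2059.1 atm

2060 atm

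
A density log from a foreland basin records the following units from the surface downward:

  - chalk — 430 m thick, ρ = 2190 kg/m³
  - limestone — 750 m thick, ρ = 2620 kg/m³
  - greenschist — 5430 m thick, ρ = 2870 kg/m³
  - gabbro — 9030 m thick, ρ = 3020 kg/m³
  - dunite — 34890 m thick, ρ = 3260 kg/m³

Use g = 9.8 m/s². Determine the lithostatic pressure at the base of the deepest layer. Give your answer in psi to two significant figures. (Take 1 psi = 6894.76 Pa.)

chalk: 2190 kg/m³ × 9.8 m/s² × 430 m = 9.229×10^6 Pa = 1339 psi
limestone: 2620 kg/m³ × 9.8 m/s² × 750 m = 1.926×10^7 Pa = 2793 psi
greenschist: 2870 kg/m³ × 9.8 m/s² × 5430 m = 1.527×10^8 Pa = 22151 psi
gabbro: 3020 kg/m³ × 9.8 m/s² × 9030 m = 2.673×10^8 Pa = 38762 psi
dunite: 3260 kg/m³ × 9.8 m/s² × 34890 m = 1.115×10^9 Pa = 1.617×10^5 psi
Total = 1339 + 2793 + 22151 + 38762 + 1.617×10^5 = 2.2671×10^5 psi

230000 psi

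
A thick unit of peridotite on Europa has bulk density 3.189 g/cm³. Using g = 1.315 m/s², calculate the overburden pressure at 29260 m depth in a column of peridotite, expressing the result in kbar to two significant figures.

1.2 kbar

peridotite: 3189 kg/m³ × 1.315 m/s² × 29260 m = 1.227×10^8 Pa = 1.227 kbar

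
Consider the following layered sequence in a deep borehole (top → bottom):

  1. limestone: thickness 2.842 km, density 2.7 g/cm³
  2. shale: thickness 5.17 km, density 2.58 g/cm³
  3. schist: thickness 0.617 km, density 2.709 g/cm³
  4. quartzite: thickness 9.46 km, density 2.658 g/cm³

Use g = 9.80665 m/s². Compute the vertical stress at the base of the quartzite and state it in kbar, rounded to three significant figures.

limestone: 2700 kg/m³ × 9.80665 m/s² × 2842 m = 7.525×10^7 Pa = 0.7525 kbar
shale: 2580 kg/m³ × 9.80665 m/s² × 5170 m = 1.308×10^8 Pa = 1.308 kbar
schist: 2709 kg/m³ × 9.80665 m/s² × 617 m = 1.639×10^7 Pa = 0.1639 kbar
quartzite: 2658 kg/m³ × 9.80665 m/s² × 9460 m = 2.466×10^8 Pa = 2.466 kbar
Total = 0.7525 + 1.308 + 0.1639 + 2.466 = 4.6903 kbar

4.69 kbar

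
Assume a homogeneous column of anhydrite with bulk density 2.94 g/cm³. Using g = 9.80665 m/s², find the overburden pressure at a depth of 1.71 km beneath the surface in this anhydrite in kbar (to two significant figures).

anhydrite: 2940 kg/m³ × 9.80665 m/s² × 1710 m = 4.930×10^7 Pa = 0.4930 kbar

0.49 kbar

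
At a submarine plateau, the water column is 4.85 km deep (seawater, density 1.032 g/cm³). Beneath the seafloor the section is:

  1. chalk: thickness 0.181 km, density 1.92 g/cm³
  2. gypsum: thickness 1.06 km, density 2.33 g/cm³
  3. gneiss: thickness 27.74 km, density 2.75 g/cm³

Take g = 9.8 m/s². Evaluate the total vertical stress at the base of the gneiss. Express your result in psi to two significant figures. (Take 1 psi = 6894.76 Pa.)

seawater: 1032 kg/m³ × 9.8 m/s² × 4850 m = 4.905×10^7 Pa = 7114 psi
chalk: 1920 kg/m³ × 9.8 m/s² × 181 m = 3.406×10^6 Pa = 494.0 psi
gypsum: 2330 kg/m³ × 9.8 m/s² × 1060 m = 2.420×10^7 Pa = 3510 psi
gneiss: 2750 kg/m³ × 9.8 m/s² × 27740 m = 7.476×10^8 Pa = 1.084×10^5 psi
Total = 7114 + 494.0 + 3510 + 1.084×10^5 = 1.1955×10^5 psi

120000 psi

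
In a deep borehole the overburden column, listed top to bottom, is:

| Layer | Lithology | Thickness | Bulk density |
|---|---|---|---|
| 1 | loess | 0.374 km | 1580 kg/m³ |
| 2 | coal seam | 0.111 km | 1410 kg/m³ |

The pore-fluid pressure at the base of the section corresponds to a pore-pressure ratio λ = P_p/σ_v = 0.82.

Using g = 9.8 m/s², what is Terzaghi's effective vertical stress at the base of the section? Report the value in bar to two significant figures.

Overburden (lithostatic) stress σ_v:
loess: 1580 kg/m³ × 9.8 m/s² × 374 m = 5.791×10^6 Pa = 5.791 MPa
coal seam: 1410 kg/m³ × 9.8 m/s² × 111 m = 1.534×10^6 Pa = 1.534 MPa
Total = 5.791 + 1.534 = 7.3248 MPa
Pore pressure P_p = λ·σ_v = 0.82 × 7.325 MPa = 6.006 MPa
Effective stress σ' = σ_v − P_p = 7.325 − 6.006 = 1.3185 MPa = 13.185 bar

13 bar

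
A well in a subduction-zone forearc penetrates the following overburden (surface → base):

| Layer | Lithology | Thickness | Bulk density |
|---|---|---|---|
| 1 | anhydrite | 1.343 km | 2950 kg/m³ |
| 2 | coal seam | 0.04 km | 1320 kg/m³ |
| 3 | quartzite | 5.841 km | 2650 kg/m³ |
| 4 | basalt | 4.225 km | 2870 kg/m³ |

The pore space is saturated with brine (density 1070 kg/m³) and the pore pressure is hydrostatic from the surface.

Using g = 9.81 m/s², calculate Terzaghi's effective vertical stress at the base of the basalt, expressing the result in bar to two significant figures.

Overburden (lithostatic) stress σ_v:
anhydrite: 2950 kg/m³ × 9.81 m/s² × 1343 m = 3.887×10^7 Pa = 38.87 MPa
coal seam: 1320 kg/m³ × 9.81 m/s² × 40 m = 5.180×10^5 Pa = 0.5180 MPa
quartzite: 2650 kg/m³ × 9.81 m/s² × 5841 m = 1.518×10^8 Pa = 151.8 MPa
basalt: 2870 kg/m³ × 9.81 m/s² × 4225 m = 1.190×10^8 Pa = 119.0 MPa
Total = 38.87 + 0.5180 + 151.8 + 119.0 = 310.18 MPa
Pore pressure P_p = 1070 kg/m³ × 9.81 m/s² × 11449 m = 1.202×10^8 Pa = 120.2 MPa
Effective stress σ' = σ_v − P_p = 310.2 − 120.2 = 190.01 MPa = 1900.1 bar

1900 bar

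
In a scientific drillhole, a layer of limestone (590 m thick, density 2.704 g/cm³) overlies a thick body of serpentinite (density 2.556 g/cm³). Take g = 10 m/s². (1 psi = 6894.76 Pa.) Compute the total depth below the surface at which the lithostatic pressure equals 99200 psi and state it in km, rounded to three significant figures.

26.7 km

Pressure at base of upper layers: 2704×10×590 = 1.595×10^7 Pa = 2314 psi
Remaining pressure to be supplied by serpentinite: 6.840×10^8 − 1.595×10^7 = 6.680×10^8 Pa
Additional depth in serpentinite = 6.680×10^8 Pa / (2556 kg/m³ × 10 m/s²) = 26135 m
Total depth = 590 m + 26135 m = 26725 m
= 26.725 km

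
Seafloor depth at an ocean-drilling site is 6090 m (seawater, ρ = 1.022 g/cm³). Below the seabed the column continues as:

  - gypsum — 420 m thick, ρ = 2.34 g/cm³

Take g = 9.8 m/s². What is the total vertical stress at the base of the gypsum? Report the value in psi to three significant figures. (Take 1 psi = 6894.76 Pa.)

10200 psi

seawater: 1022 kg/m³ × 9.8 m/s² × 6090 m = 6.100×10^7 Pa = 8847 psi
gypsum: 2340 kg/m³ × 9.8 m/s² × 420 m = 9.631×10^6 Pa = 1397 psi
Total = 8847 + 1397 = 10244 psi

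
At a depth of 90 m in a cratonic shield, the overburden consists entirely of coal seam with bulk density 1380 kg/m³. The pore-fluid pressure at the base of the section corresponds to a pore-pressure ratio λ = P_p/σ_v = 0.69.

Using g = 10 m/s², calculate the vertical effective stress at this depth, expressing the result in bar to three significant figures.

Overburden (lithostatic) stress σ_v:
coal seam: 1380 kg/m³ × 10 m/s² × 90 m = 1.242×10^6 Pa = 1.242 MPa
Pore pressure P_p = λ·σ_v = 0.69 × 1.242 MPa = 0.8570 MPa
Effective stress σ' = σ_v − P_p = 1.242 − 0.8570 = 0.38502 MPa = 3.8502 bar

3.85 bar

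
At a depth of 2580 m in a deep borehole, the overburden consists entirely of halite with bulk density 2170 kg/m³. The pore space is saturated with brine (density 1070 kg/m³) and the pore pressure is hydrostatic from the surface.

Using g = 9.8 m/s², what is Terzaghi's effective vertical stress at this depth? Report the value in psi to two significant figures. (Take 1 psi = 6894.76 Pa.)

Overburden (lithostatic) stress σ_v:
halite: 2170 kg/m³ × 9.8 m/s² × 2580 m = 5.487×10^7 Pa = 54.87 MPa
Pore pressure P_p = 1070 kg/m³ × 9.8 m/s² × 2580 m = 2.705×10^7 Pa = 27.05 MPa
Effective stress σ' = σ_v − P_p = 54.87 − 27.05 = 27.812 MPa = 4033.8 psi

4000 psi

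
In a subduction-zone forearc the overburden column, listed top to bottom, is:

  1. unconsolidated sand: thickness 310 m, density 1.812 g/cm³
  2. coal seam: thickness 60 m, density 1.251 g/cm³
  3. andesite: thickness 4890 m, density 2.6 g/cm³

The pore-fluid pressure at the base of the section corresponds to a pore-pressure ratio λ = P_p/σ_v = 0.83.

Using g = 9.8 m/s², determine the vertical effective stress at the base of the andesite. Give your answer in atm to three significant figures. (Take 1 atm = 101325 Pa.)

220 atm

Overburden (lithostatic) stress σ_v:
unconsolidated sand: 1812 kg/m³ × 9.8 m/s² × 310 m = 5.505×10^6 Pa = 5.505 MPa
coal seam: 1251 kg/m³ × 9.8 m/s² × 60 m = 7.356×10^5 Pa = 0.7356 MPa
andesite: 2600 kg/m³ × 9.8 m/s² × 4890 m = 1.246×10^8 Pa = 124.6 MPa
Total = 5.505 + 0.7356 + 124.6 = 130.84 MPa
Pore pressure P_p = λ·σ_v = 0.83 × 130.8 MPa = 108.6 MPa
Effective stress σ' = σ_v − P_p = 130.8 − 108.6 = 22.242 MPa = 219.52 atm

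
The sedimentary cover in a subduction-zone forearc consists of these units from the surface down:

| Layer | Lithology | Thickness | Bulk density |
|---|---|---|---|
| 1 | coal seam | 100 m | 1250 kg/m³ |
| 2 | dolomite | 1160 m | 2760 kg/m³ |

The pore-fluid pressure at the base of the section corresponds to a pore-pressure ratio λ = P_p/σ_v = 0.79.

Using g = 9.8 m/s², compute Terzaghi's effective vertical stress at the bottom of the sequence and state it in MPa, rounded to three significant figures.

6.85 MPa

Overburden (lithostatic) stress σ_v:
coal seam: 1250 kg/m³ × 9.8 m/s² × 100 m = 1.225×10^6 Pa = 1.225 MPa
dolomite: 2760 kg/m³ × 9.8 m/s² × 1160 m = 3.138×10^7 Pa = 31.38 MPa
Total = 1.225 + 31.38 = 32.601 MPa
Pore pressure P_p = λ·σ_v = 0.79 × 32.60 MPa = 25.75 MPa
Effective stress σ' = σ_v − P_p = 32.60 − 25.75 = 6.8461 MPa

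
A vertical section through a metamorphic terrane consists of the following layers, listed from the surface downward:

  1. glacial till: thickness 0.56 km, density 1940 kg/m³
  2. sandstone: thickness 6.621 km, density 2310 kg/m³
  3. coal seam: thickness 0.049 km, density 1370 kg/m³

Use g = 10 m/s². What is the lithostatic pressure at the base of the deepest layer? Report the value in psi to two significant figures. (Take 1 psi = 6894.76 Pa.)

glacial till: 1940 kg/m³ × 10 m/s² × 560 m = 1.086×10^7 Pa = 1576 psi
sandstone: 2310 kg/m³ × 10 m/s² × 6621 m = 1.529×10^8 Pa = 22183 psi
coal seam: 1370 kg/m³ × 10 m/s² × 49 m = 6.713×10^5 Pa = 97.36 psi
Total = 1576 + 22183 + 97.36 = 23856 psi

24000 psi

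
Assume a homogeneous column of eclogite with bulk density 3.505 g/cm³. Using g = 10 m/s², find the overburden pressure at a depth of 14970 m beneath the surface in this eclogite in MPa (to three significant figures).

525 MPa

eclogite: 3505 kg/m³ × 10 m/s² × 14970 m = 5.247×10^8 Pa = 524.7 MPa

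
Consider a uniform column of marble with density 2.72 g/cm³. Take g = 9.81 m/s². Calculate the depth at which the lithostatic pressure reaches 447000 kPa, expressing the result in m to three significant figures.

h = P/(ρg) = 447000 kPa / (2720 kg/m³ × 9.81 m/s²) = 4.470×10^8 Pa / 26683 Pa/m = 16752 m

16800 m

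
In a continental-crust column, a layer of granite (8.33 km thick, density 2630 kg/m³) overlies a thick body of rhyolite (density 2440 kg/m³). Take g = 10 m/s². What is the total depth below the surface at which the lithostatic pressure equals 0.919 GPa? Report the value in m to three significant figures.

Pressure at base of upper layers: 2630×10×8330 = 2.191×10^8 Pa = 0.2191 GPa
Remaining pressure to be supplied by rhyolite: 9.190×10^8 − 2.191×10^8 = 6.999×10^8 Pa
Additional depth in rhyolite = 6.999×10^8 Pa / (2440 kg/m³ × 10 m/s²) = 28685 m
Total depth = 8330 m + 28685 m = 37015 m

37000 m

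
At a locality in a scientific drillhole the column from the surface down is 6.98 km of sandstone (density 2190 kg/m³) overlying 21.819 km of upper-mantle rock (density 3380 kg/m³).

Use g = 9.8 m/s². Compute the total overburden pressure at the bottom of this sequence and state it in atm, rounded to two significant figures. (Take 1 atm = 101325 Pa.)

sandstone: 2190 kg/m³ × 9.8 m/s² × 6980 m = 1.498×10^8 Pa = 1478 atm
upper-mantle rock: 3380 kg/m³ × 9.8 m/s² × 21819 m = 7.227×10^8 Pa = 7133 atm
Total = 1478 + 7133 = 8611.3 atm

8600 atm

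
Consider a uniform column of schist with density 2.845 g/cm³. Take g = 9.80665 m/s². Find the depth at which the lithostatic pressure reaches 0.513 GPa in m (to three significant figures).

18400 m

h = P/(ρg) = 0.513 GPa / (2845 kg/m³ × 9.80665 m/s²) = 5.130×10^8 Pa / 27900 Pa/m = 18387 m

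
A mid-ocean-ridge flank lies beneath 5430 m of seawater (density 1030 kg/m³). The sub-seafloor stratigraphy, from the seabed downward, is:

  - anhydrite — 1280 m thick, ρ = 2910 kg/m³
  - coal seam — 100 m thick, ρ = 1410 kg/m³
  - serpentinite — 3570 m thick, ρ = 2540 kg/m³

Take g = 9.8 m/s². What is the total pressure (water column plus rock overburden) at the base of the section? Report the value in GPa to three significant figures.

0.182 GPa

seawater: 1030 kg/m³ × 9.8 m/s² × 5430 m = 5.481×10^7 Pa = 0.05481 GPa
anhydrite: 2910 kg/m³ × 9.8 m/s² × 1280 m = 3.650×10^7 Pa = 0.03650 GPa
coal seam: 1410 kg/m³ × 9.8 m/s² × 100 m = 1.382×10^6 Pa = 1.382×10^-3 GPa
serpentinite: 2540 kg/m³ × 9.8 m/s² × 3570 m = 8.886×10^7 Pa = 0.08886 GPa
Total = 0.05481 + 0.03650 + 1.382×10^-3 + 0.08886 = 0.18156 GPa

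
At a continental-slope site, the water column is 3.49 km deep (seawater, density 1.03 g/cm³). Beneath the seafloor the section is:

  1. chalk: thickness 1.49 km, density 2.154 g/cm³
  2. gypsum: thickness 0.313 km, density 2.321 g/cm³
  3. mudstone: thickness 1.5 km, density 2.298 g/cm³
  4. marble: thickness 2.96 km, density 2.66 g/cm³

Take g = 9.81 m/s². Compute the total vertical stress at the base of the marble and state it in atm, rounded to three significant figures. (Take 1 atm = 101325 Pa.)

1830 atm

seawater: 1030 kg/m³ × 9.81 m/s² × 3490 m = 3.526×10^7 Pa = 348.0 atm
chalk: 2154 kg/m³ × 9.81 m/s² × 1490 m = 3.148×10^7 Pa = 310.7 atm
gypsum: 2321 kg/m³ × 9.81 m/s² × 313 m = 7.127×10^6 Pa = 70.34 atm
mudstone: 2298 kg/m³ × 9.81 m/s² × 1500 m = 3.382×10^7 Pa = 333.7 atm
marble: 2660 kg/m³ × 9.81 m/s² × 2960 m = 7.724×10^7 Pa = 762.3 atm
Total = 348.0 + 310.7 + 70.34 + 333.7 + 762.3 = 1825.1 atm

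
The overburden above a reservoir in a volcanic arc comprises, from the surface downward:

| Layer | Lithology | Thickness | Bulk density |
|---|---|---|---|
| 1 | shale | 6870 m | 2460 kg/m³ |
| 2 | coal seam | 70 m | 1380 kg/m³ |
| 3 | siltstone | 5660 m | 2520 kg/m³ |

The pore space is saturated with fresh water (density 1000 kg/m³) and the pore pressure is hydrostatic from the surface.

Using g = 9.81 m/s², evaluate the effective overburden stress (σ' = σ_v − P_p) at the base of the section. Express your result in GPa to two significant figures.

0.18 GPa

Overburden (lithostatic) stress σ_v:
shale: 2460 kg/m³ × 9.81 m/s² × 6870 m = 1.658×10^8 Pa = 165.8 MPa
coal seam: 1380 kg/m³ × 9.81 m/s² × 70 m = 9.476×10^5 Pa = 0.9476 MPa
siltstone: 2520 kg/m³ × 9.81 m/s² × 5660 m = 1.399×10^8 Pa = 139.9 MPa
Total = 165.8 + 0.9476 + 139.9 = 306.66 MPa
Pore pressure P_p = 1000 kg/m³ × 9.81 m/s² × 12600 m = 1.236×10^8 Pa = 123.6 MPa
Effective stress σ' = σ_v − P_p = 306.7 − 123.6 = 183.05 MPa = 0.18305 GPa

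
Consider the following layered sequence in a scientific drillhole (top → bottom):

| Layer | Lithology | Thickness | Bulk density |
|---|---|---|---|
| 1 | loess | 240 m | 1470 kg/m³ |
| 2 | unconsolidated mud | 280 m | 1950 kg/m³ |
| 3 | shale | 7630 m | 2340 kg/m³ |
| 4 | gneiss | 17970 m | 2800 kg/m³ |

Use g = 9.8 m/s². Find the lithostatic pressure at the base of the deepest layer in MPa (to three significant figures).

677 MPa

loess: 1470 kg/m³ × 9.8 m/s² × 240 m = 3.457×10^6 Pa = 3.457 MPa
unconsolidated mud: 1950 kg/m³ × 9.8 m/s² × 280 m = 5.351×10^6 Pa = 5.351 MPa
shale: 2340 kg/m³ × 9.8 m/s² × 7630 m = 1.750×10^8 Pa = 175.0 MPa
gneiss: 2800 kg/m³ × 9.8 m/s² × 17970 m = 4.931×10^8 Pa = 493.1 MPa
Total = 3.457 + 5.351 + 175.0 + 493.1 = 676.88 MPa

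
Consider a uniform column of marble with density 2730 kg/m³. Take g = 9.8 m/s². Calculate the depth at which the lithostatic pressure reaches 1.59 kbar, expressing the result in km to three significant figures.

5.94 km

h = P/(ρg) = 1.59 kbar / (2730 kg/m³ × 9.8 m/s²) = 1.590×10^8 Pa / 26754 Pa/m = 5943.0 m
= 5.9430 km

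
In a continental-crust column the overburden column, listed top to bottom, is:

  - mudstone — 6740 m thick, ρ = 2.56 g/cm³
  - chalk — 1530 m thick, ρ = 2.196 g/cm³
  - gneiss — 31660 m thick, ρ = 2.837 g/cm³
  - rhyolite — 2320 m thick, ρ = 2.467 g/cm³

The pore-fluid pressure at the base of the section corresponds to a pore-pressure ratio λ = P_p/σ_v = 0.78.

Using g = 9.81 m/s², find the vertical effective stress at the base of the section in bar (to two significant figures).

2500 bar

Overburden (lithostatic) stress σ_v:
mudstone: 2560 kg/m³ × 9.81 m/s² × 6740 m = 1.693×10^8 Pa = 169.3 MPa
chalk: 2196 kg/m³ × 9.81 m/s² × 1530 m = 3.296×10^7 Pa = 32.96 MPa
gneiss: 2837 kg/m³ × 9.81 m/s² × 31660 m = 8.811×10^8 Pa = 881.1 MPa
rhyolite: 2467 kg/m³ × 9.81 m/s² × 2320 m = 5.615×10^7 Pa = 56.15 MPa
Total = 169.3 + 32.96 + 881.1 + 56.15 = 1139.5 MPa
Pore pressure P_p = λ·σ_v = 0.78 × 1140 MPa = 888.8 MPa
Effective stress σ' = σ_v − P_p = 1140 − 888.8 = 250.69 MPa = 2506.9 bar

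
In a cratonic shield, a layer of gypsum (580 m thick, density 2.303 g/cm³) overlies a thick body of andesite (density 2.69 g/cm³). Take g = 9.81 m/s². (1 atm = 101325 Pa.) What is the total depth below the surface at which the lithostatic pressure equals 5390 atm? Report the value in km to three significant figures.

20.8 km

Pressure at base of upper layers: 2303×9.81×580 = 1.310×10^7 Pa = 129.3 atm
Remaining pressure to be supplied by andesite: 5.461×10^8 − 1.310×10^7 = 5.330×10^8 Pa
Additional depth in andesite = 5.330×10^8 Pa / (2690 kg/m³ × 9.81 m/s²) = 20199 m
Total depth = 580 m + 20199 m = 20779 m
= 20.779 km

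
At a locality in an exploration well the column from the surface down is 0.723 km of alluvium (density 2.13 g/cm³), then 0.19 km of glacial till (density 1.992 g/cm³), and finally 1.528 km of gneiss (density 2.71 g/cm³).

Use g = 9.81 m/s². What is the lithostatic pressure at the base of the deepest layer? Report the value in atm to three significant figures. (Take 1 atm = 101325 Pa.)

alluvium: 2130 kg/m³ × 9.81 m/s² × 723 m = 1.511×10^7 Pa = 149.1 atm
glacial till: 1992 kg/m³ × 9.81 m/s² × 190 m = 3.713×10^6 Pa = 36.64 atm
gneiss: 2710 kg/m³ × 9.81 m/s² × 1528 m = 4.062×10^7 Pa = 400.9 atm
Total = 149.1 + 36.64 + 400.9 = 586.65 atm

587 atm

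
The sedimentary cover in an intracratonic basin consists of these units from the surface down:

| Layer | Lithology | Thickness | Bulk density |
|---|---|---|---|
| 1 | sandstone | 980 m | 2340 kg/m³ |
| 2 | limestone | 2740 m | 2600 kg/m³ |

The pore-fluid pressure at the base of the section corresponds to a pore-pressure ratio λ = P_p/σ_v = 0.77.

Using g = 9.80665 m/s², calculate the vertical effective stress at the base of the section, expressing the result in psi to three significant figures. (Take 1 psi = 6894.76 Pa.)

Overburden (lithostatic) stress σ_v:
sandstone: 2340 kg/m³ × 9.80665 m/s² × 980 m = 2.249×10^7 Pa = 22.49 MPa
limestone: 2600 kg/m³ × 9.80665 m/s² × 2740 m = 6.986×10^7 Pa = 69.86 MPa
Total = 22.49 + 69.86 = 92.351 MPa
Pore pressure P_p = λ·σ_v = 0.77 × 92.35 MPa = 71.11 MPa
Effective stress σ' = σ_v − P_p = 92.35 − 71.11 = 21.241 MPa = 3080.7 psi

3080 psi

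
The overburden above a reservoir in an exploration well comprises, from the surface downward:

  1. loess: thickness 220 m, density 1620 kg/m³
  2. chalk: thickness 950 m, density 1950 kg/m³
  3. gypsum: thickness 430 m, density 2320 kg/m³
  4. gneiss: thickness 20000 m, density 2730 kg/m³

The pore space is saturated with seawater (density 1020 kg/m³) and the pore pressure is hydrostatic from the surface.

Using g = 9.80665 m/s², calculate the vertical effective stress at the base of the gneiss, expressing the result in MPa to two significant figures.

Overburden (lithostatic) stress σ_v:
loess: 1620 kg/m³ × 9.80665 m/s² × 220 m = 3.495×10^6 Pa = 3.495 MPa
chalk: 1950 kg/m³ × 9.80665 m/s² × 950 m = 1.817×10^7 Pa = 18.17 MPa
gypsum: 2320 kg/m³ × 9.80665 m/s² × 430 m = 9.783×10^6 Pa = 9.783 MPa
gneiss: 2730 kg/m³ × 9.80665 m/s² × 20000 m = 5.354×10^8 Pa = 535.4 MPa
Total = 3.495 + 18.17 + 9.783 + 535.4 = 566.89 MPa
Pore pressure P_p = 1020 kg/m³ × 9.80665 m/s² × 21600 m = 2.161×10^8 Pa = 216.1 MPa
Effective stress σ' = σ_v − P_p = 566.9 − 216.1 = 350.83 MPa

350 MPa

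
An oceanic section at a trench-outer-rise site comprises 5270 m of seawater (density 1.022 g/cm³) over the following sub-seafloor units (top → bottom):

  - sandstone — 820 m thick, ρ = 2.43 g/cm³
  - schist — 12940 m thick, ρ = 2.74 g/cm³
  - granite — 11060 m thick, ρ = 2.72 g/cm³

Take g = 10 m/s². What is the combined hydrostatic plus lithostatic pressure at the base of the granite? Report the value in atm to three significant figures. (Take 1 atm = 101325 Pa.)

seawater: 1022 kg/m³ × 10 m/s² × 5270 m = 5.386×10^7 Pa = 531.6 atm
sandstone: 2430 kg/m³ × 10 m/s² × 820 m = 1.993×10^7 Pa = 196.7 atm
schist: 2740 kg/m³ × 10 m/s² × 12940 m = 3.546×10^8 Pa = 3499 atm
granite: 2720 kg/m³ × 10 m/s² × 11060 m = 3.008×10^8 Pa = 2969 atm
Total = 531.6 + 196.7 + 3499 + 2969 = 7196.4 atm

7200 atm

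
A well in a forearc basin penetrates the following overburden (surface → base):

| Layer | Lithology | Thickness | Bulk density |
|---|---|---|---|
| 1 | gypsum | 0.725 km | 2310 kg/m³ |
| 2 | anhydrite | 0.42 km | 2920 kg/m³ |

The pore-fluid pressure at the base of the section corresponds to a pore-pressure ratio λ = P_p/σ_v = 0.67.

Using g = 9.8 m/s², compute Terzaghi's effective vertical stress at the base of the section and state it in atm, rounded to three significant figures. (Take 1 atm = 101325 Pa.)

92.6 atm

Overburden (lithostatic) stress σ_v:
gypsum: 2310 kg/m³ × 9.8 m/s² × 725 m = 1.641×10^7 Pa = 16.41 MPa
anhydrite: 2920 kg/m³ × 9.8 m/s² × 420 m = 1.202×10^7 Pa = 12.02 MPa
Total = 16.41 + 12.02 = 28.431 MPa
Pore pressure P_p = λ·σ_v = 0.67 × 28.43 MPa = 19.05 MPa
Effective stress σ' = σ_v − P_p = 28.43 − 19.05 = 9.3823 MPa = 92.596 atm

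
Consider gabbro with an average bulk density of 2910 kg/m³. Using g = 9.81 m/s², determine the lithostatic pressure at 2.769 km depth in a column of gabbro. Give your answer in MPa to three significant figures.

gabbro: 2910 kg/m³ × 9.81 m/s² × 2769 m = 7.905×10^7 Pa = 79.05 MPa

79.0 MPa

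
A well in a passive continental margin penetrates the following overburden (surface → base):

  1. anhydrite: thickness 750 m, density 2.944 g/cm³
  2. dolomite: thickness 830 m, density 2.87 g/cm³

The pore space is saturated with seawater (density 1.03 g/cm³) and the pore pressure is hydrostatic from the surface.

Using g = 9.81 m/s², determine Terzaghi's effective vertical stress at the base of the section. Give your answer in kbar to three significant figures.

0.291 kbar

Overburden (lithostatic) stress σ_v:
anhydrite: 2944 kg/m³ × 9.81 m/s² × 750 m = 2.166×10^7 Pa = 21.66 MPa
dolomite: 2870 kg/m³ × 9.81 m/s² × 830 m = 2.337×10^7 Pa = 23.37 MPa
Total = 21.66 + 23.37 = 45.029 MPa
Pore pressure P_p = 1030 kg/m³ × 9.81 m/s² × 1580 m = 1.596×10^7 Pa = 15.96 MPa
Effective stress σ' = σ_v − P_p = 45.03 − 15.96 = 29.064 MPa = 0.29064 kbar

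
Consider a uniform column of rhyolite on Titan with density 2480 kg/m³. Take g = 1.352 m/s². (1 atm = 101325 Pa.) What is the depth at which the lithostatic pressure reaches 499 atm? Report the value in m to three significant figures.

h = P/(ρg) = 499 atm / (2480 kg/m³ × 1.352 m/s²) = 5.056×10^7 Pa / 3353.0 Pa/m = 15080 m

15100 m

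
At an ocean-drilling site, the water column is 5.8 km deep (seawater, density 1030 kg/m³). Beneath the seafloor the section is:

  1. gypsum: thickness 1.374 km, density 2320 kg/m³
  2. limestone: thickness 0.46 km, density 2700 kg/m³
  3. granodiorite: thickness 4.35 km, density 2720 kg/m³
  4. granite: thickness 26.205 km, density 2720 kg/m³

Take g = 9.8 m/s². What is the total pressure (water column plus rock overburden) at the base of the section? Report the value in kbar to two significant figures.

9.2 kbar

seawater: 1030 kg/m³ × 9.8 m/s² × 5800 m = 5.855×10^7 Pa = 0.5855 kbar
gypsum: 2320 kg/m³ × 9.8 m/s² × 1374 m = 3.124×10^7 Pa = 0.3124 kbar
limestone: 2700 kg/m³ × 9.8 m/s² × 460 m = 1.217×10^7 Pa = 0.1217 kbar
granodiorite: 2720 kg/m³ × 9.8 m/s² × 4350 m = 1.160×10^8 Pa = 1.160 kbar
granite: 2720 kg/m³ × 9.8 m/s² × 26205 m = 6.985×10^8 Pa = 6.985 kbar
Total = 0.5855 + 0.3124 + 0.1217 + 1.160 + 6.985 = 9.1643 kbar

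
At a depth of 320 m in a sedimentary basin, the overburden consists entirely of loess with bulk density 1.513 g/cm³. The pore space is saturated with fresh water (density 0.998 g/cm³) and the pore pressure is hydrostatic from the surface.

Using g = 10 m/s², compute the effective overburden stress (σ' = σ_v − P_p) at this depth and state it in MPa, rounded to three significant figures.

Overburden (lithostatic) stress σ_v:
loess: 1513 kg/m³ × 10 m/s² × 320 m = 4.842×10^6 Pa = 4.842 MPa
Pore pressure P_p = 998 kg/m³ × 10 m/s² × 320 m = 3.194×10^6 Pa = 3.194 MPa
Effective stress σ' = σ_v − P_p = 4.842 − 3.194 = 1.6480 MPa

1.65 MPa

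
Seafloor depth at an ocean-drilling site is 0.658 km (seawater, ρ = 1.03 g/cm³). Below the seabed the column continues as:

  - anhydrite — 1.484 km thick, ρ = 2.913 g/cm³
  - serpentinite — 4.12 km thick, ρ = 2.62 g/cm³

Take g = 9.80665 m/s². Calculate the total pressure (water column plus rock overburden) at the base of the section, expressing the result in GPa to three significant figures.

seawater: 1030 kg/m³ × 9.80665 m/s² × 658 m = 6.646×10^6 Pa = 6.646×10^-3 GPa
anhydrite: 2913 kg/m³ × 9.80665 m/s² × 1484 m = 4.239×10^7 Pa = 0.04239 GPa
serpentinite: 2620 kg/m³ × 9.80665 m/s² × 4120 m = 1.059×10^8 Pa = 0.1059 GPa
Total = 6.646×10^-3 + 0.04239 + 0.1059 = 0.15490 GPa

0.155 GPa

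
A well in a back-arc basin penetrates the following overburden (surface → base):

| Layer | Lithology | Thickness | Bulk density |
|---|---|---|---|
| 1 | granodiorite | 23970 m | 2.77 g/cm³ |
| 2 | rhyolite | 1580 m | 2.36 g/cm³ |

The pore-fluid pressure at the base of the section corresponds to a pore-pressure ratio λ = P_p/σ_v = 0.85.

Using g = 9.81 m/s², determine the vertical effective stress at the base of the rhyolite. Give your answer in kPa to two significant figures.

100000 kPa

Overburden (lithostatic) stress σ_v:
granodiorite: 2770 kg/m³ × 9.81 m/s² × 23970 m = 6.514×10^8 Pa = 651.4 MPa
rhyolite: 2360 kg/m³ × 9.81 m/s² × 1580 m = 3.658×10^7 Pa = 36.58 MPa
Total = 651.4 + 36.58 = 687.93 MPa
Pore pressure P_p = λ·σ_v = 0.85 × 687.9 MPa = 584.7 MPa
Effective stress σ' = σ_v − P_p = 687.9 − 584.7 = 103.19 MPa = 1.0319×10^5 kPa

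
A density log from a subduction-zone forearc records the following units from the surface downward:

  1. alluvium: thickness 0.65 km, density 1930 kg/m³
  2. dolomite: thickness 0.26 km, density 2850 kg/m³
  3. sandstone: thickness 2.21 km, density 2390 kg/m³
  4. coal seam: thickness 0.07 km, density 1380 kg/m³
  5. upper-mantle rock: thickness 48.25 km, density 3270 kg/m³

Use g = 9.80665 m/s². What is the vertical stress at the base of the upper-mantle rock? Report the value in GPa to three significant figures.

alluvium: 1930 kg/m³ × 9.80665 m/s² × 650 m = 1.230×10^7 Pa = 0.01230 GPa
dolomite: 2850 kg/m³ × 9.80665 m/s² × 260 m = 7.267×10^6 Pa = 7.267×10^-3 GPa
sandstone: 2390 kg/m³ × 9.80665 m/s² × 2210 m = 5.180×10^7 Pa = 0.05180 GPa
coal seam: 1380 kg/m³ × 9.80665 m/s² × 70 m = 9.473×10^5 Pa = 9.473×10^-4 GPa
upper-mantle rock: 3270 kg/m³ × 9.80665 m/s² × 48250 m = 1.547×10^9 Pa = 1.547 GPa
Total = 0.01230 + 7.267×10^-3 + 0.05180 + 9.473×10^-4 + 1.547 = 1.6196 GPa

1.62 GPa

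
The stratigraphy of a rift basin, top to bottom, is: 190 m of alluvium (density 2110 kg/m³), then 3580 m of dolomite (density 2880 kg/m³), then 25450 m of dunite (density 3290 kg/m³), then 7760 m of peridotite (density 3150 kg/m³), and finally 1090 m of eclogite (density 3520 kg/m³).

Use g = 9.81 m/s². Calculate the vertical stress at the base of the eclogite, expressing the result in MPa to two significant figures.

1200 MPa

alluvium: 2110 kg/m³ × 9.81 m/s² × 190 m = 3.933×10^6 Pa = 3.933 MPa
dolomite: 2880 kg/m³ × 9.81 m/s² × 3580 m = 1.011×10^8 Pa = 101.1 MPa
dunite: 3290 kg/m³ × 9.81 m/s² × 25450 m = 8.214×10^8 Pa = 821.4 MPa
peridotite: 3150 kg/m³ × 9.81 m/s² × 7760 m = 2.398×10^8 Pa = 239.8 MPa
eclogite: 3520 kg/m³ × 9.81 m/s² × 1090 m = 3.764×10^7 Pa = 37.64 MPa
Total = 3.933 + 101.1 + 821.4 + 239.8 + 37.64 = 1203.9 MPa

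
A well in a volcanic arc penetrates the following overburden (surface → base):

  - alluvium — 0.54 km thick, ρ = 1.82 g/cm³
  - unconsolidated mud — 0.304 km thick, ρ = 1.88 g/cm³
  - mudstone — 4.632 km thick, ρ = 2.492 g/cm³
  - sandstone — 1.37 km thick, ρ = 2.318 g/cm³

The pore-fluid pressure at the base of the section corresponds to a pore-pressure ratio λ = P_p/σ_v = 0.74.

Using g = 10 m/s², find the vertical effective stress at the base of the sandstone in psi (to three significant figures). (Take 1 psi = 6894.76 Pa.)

6140 psi

Overburden (lithostatic) stress σ_v:
alluvium: 1820 kg/m³ × 10 m/s² × 540 m = 9.828×10^6 Pa = 9.828 MPa
unconsolidated mud: 1880 kg/m³ × 10 m/s² × 304 m = 5.715×10^6 Pa = 5.715 MPa
mudstone: 2492 kg/m³ × 10 m/s² × 4632 m = 1.154×10^8 Pa = 115.4 MPa
sandstone: 2318 kg/m³ × 10 m/s² × 1370 m = 3.176×10^7 Pa = 31.76 MPa
Total = 9.828 + 5.715 + 115.4 + 31.76 = 162.73 MPa
Pore pressure P_p = λ·σ_v = 0.74 × 162.7 MPa = 120.4 MPa
Effective stress σ' = σ_v − P_p = 162.7 − 120.4 = 42.310 MPa = 6136.5 psi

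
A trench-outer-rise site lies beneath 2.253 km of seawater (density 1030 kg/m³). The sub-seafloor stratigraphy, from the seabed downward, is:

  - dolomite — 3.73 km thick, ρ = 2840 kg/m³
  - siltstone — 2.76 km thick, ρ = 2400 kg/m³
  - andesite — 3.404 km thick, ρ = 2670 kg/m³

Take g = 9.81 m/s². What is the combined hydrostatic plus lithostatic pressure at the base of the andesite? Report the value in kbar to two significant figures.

seawater: 1030 kg/m³ × 9.81 m/s² × 2253 m = 2.276×10^7 Pa = 0.2276 kbar
dolomite: 2840 kg/m³ × 9.81 m/s² × 3730 m = 1.039×10^8 Pa = 1.039 kbar
siltstone: 2400 kg/m³ × 9.81 m/s² × 2760 m = 6.498×10^7 Pa = 0.6498 kbar
andesite: 2670 kg/m³ × 9.81 m/s² × 3404 m = 8.916×10^7 Pa = 0.8916 kbar
Total = 0.2276 + 1.039 + 0.6498 + 0.8916 = 2.8083 kbar

2.8 kbar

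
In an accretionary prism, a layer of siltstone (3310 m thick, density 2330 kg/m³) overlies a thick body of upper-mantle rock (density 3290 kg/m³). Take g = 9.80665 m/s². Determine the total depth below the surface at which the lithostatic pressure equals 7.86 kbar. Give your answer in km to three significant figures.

25.3 km

Pressure at base of upper layers: 2330×9.80665×3310 = 7.563×10^7 Pa = 0.7563 kbar
Remaining pressure to be supplied by upper-mantle rock: 7.860×10^8 − 7.563×10^7 = 7.104×10^8 Pa
Additional depth in upper-mantle rock = 7.104×10^8 Pa / (3290 kg/m³ × 9.80665 m/s²) = 22017 m
Total depth = 3310 m + 22017 m = 25327 m
= 25.327 km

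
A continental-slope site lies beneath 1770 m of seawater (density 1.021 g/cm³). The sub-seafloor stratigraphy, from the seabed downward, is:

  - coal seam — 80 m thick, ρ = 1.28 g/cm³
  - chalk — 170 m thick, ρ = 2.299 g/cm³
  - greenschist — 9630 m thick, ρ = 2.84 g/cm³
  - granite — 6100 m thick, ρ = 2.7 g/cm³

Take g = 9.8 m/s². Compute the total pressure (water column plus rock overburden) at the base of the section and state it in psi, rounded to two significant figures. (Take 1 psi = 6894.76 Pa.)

seawater: 1021 kg/m³ × 9.8 m/s² × 1770 m = 1.771×10^7 Pa = 2569 psi
coal seam: 1280 kg/m³ × 9.8 m/s² × 80 m = 1.004×10^6 Pa = 145.5 psi
chalk: 2299 kg/m³ × 9.8 m/s² × 170 m = 3.830×10^6 Pa = 555.5 psi
greenschist: 2840 kg/m³ × 9.8 m/s² × 9630 m = 2.680×10^8 Pa = 38873 psi
granite: 2700 kg/m³ × 9.8 m/s² × 6100 m = 1.614×10^8 Pa = 23410 psi
Total = 2569 + 145.5 + 555.5 + 38873 + 23410 = 65553 psi

66000 psi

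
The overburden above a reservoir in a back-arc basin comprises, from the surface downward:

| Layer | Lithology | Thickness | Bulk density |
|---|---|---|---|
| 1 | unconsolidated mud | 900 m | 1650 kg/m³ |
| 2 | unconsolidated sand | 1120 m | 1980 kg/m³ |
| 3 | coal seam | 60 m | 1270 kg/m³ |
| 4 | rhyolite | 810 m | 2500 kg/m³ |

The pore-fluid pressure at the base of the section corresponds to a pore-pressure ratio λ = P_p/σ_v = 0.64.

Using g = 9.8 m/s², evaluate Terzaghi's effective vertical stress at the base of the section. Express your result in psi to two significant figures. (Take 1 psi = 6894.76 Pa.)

Overburden (lithostatic) stress σ_v:
unconsolidated mud: 1650 kg/m³ × 9.8 m/s² × 900 m = 1.455×10^7 Pa = 14.55 MPa
unconsolidated sand: 1980 kg/m³ × 9.8 m/s² × 1120 m = 2.173×10^7 Pa = 21.73 MPa
coal seam: 1270 kg/m³ × 9.8 m/s² × 60 m = 7.468×10^5 Pa = 0.7468 MPa
rhyolite: 2500 kg/m³ × 9.8 m/s² × 810 m = 1.984×10^7 Pa = 19.84 MPa
Total = 14.55 + 21.73 + 0.7468 + 19.84 = 56.877 MPa
Pore pressure P_p = λ·σ_v = 0.64 × 56.88 MPa = 36.40 MPa
Effective stress σ' = σ_v − P_p = 56.88 − 36.40 = 20.476 MPa = 2969.8 psi

3000 psi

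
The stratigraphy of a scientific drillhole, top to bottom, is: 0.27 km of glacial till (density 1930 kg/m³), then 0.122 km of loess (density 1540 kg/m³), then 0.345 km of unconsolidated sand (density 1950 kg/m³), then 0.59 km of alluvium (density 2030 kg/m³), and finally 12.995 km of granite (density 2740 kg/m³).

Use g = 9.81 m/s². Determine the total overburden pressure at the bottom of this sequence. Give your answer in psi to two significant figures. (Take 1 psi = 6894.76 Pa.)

54000 psi

glacial till: 1930 kg/m³ × 9.81 m/s² × 270 m = 5.112×10^6 Pa = 741.4 psi
loess: 1540 kg/m³ × 9.81 m/s² × 122 m = 1.843×10^6 Pa = 267.3 psi
unconsolidated sand: 1950 kg/m³ × 9.81 m/s² × 345 m = 6.600×10^6 Pa = 957.2 psi
alluvium: 2030 kg/m³ × 9.81 m/s² × 590 m = 1.175×10^7 Pa = 1704 psi
granite: 2740 kg/m³ × 9.81 m/s² × 12995 m = 3.493×10^8 Pa = 50661 psi
Total = 741.4 + 267.3 + 957.2 + 1704 + 50661 = 54331 psi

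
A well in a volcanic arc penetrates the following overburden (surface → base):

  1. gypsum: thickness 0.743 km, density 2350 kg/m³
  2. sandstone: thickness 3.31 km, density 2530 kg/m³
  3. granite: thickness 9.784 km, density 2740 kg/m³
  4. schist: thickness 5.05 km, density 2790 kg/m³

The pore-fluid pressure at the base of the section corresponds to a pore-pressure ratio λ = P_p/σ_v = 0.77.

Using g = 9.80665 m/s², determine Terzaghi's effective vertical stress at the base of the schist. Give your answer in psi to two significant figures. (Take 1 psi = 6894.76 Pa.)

17000 psi

Overburden (lithostatic) stress σ_v:
gypsum: 2350 kg/m³ × 9.80665 m/s² × 743 m = 1.712×10^7 Pa = 17.12 MPa
sandstone: 2530 kg/m³ × 9.80665 m/s² × 3310 m = 8.212×10^7 Pa = 82.12 MPa
granite: 2740 kg/m³ × 9.80665 m/s² × 9784 m = 2.629×10^8 Pa = 262.9 MPa
schist: 2790 kg/m³ × 9.80665 m/s² × 5050 m = 1.382×10^8 Pa = 138.2 MPa
Total = 17.12 + 82.12 + 262.9 + 138.2 = 500.32 MPa
Pore pressure P_p = λ·σ_v = 0.77 × 500.3 MPa = 385.2 MPa
Effective stress σ' = σ_v − P_p = 500.3 − 385.2 = 115.07 MPa = 16690 psi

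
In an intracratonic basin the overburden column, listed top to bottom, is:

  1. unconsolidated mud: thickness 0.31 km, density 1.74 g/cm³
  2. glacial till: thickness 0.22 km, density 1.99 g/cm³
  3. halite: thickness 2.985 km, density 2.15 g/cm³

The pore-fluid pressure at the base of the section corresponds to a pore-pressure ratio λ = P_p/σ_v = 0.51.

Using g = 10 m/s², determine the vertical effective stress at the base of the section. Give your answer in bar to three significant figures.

362 bar

Overburden (lithostatic) stress σ_v:
unconsolidated mud: 1740 kg/m³ × 10 m/s² × 310 m = 5.394×10^6 Pa = 5.394 MPa
glacial till: 1990 kg/m³ × 10 m/s² × 220 m = 4.378×10^6 Pa = 4.378 MPa
halite: 2150 kg/m³ × 10 m/s² × 2985 m = 6.418×10^7 Pa = 64.18 MPa
Total = 5.394 + 4.378 + 64.18 = 73.950 MPa
Pore pressure P_p = λ·σ_v = 0.51 × 73.95 MPa = 37.71 MPa
Effective stress σ' = σ_v − P_p = 73.95 − 37.71 = 36.235 MPa = 362.35 bar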